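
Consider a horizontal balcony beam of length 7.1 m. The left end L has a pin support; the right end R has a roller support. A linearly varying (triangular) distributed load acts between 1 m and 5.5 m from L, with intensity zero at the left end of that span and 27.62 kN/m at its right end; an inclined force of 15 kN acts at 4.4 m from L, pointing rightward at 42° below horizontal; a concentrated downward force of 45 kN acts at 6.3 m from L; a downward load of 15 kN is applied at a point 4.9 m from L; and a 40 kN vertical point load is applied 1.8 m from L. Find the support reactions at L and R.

Resultant of the triangular load: ½ × 27.62 × 4.5 = 62.145 kN, acting at 4 m from L (one-third of the span from the peak).
Moments about L: R_y·7.1 − (½·27.62·4.5)·4 − 15·sin42°·4.4 − 45·6.3 − 15·4.9 − 40·1.8 = 0 → R_y = 721.743/7.1 = 101.654 ≈ 101.7 kN.
ΣF_y = 0: L_y + 101.654 − ½·27.62·4.5 − 15·sin42° − 45 − 15 − 40 = 0 → L_y = 70.53 kN.
ΣF_x = 0: L_x + 15·cos42° = 0 → L_x = -11.15 kN.

L_x = -11.15 kN, L_y = 70.53 kN, R_y = 101.7 kN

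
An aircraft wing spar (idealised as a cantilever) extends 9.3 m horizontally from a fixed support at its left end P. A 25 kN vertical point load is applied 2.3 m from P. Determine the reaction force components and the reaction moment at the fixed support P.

P_x = 0, P_y = 25.00 kN, M_P = 57.50 kN·m

ΣF_x = 0: P_x = 0.
ΣF_y = 0: P_y − 25 = 0 → P_y = 25.00 kN.
ΣM about P: M_P − 25·2.3 = 0 → M_P = 57.50 kN·m.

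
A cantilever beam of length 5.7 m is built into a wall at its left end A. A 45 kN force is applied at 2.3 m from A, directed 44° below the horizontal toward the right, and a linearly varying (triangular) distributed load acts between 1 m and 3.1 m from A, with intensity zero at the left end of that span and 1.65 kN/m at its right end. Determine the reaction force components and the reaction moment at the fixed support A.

Resultant of the triangular load: ½ × 1.65 × 2.1 = 1.7325 kN, acting at 2.4 m from A (one-third of the span from the peak).
ΣF_x = 0: A_x + 45·cos44° = 0 → A_x = -32.37 kN.
ΣF_y = 0: A_y − 45·sin44° − ½·1.65·2.1 = 0 → A_y = 32.99 kN.
ΣM about A: M_A − 45·sin44°·2.3 − (½·1.65·2.1)·2.4 = 0 → M_A = 76.06 kN·m.

A_x = -32.37 kN, A_y = 32.99 kN, M_A = 76.06 kN·m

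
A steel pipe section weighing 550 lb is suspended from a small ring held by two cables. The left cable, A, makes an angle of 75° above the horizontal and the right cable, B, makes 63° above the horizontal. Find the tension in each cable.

ΣF_x = 0: −T_A·cos75° + T_B·cos63° = 0 → T_B = 0.570098·T_A.
ΣF_y = 0: T_A·sin75° + T_B·sin63° = 550.
Substitute: T_A·(0.965926 + 0.570098·0.891007) = 550 → T_A = 373.163 ≈ 373.2 lb.
Then T_B = 0.570098 × 373.163 = 212.7 lb.

T_A = 373.2 lb, T_B = 212.7 lb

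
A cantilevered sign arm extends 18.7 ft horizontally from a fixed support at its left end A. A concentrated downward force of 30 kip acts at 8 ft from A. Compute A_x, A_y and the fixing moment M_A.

A_x = 0, A_y = 30.00 kip, M_A = 240.0 kip·ft

ΣF_x = 0: A_x = 0.
ΣF_y = 0: A_y − 30 = 0 → A_y = 30.00 kip.
ΣM about A: M_A − 30·8 = 0 → M_A = 240.0 kip·ft.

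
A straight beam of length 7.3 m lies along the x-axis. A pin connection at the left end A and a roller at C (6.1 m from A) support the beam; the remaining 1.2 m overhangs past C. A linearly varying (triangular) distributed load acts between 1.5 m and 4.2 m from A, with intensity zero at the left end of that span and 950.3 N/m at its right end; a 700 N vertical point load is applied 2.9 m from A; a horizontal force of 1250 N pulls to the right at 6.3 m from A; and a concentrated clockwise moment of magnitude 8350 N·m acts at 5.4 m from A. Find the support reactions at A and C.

Resultant of the triangular load: ½ × 950.3 × 2.7 = 1282.905 N, acting at 3.3 m from A (one-third of the span from the peak).
ΣM about A: C_y·6.1 − (½·950.3·2.7)·3.3 − 700·2.9 − 8350 = 0 → C_y = 14613.5865/6.1 = 2395.67 ≈ 2396 N.
ΣF_y = 0: A_y + 2395.67 − ½·950.3·2.7 − 700 = 0 → A_y = -412.8 N.
ΣF_x = 0: A_x + 1250 = 0 → A_x = -1250 N.

A_x = -1250 N, A_y = -412.8 N, C_y = 2396 N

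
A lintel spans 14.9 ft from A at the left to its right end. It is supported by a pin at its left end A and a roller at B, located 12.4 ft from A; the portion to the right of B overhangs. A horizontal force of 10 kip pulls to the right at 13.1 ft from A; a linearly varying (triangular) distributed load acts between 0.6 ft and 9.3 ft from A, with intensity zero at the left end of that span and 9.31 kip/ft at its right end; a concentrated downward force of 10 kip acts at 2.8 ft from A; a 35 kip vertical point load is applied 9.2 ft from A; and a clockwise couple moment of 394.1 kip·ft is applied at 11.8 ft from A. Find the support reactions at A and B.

A_x = -10.00 kip, A_y = 4.588 kip, B_y = 80.91 kip

Resultant of the triangular load: ½ × 9.31 × 8.7 = 40.4985 kip, acting at 6.4 ft from A (one-third of the span from the peak).
ΣM about A: B_y·12.4 − (½·9.31·8.7)·6.4 − 10·2.8 − 35·9.2 − 394.1 = 0 → B_y = 1003.2904/12.4 = 80.9105 ≈ 80.91 kip.
ΣF_y = 0: A_y + 80.9105 − ½·9.31·8.7 − 10 − 35 = 0 → A_y = 4.588 kip.
ΣF_x = 0: A_x + 10 = 0 → A_x = -10.00 kip.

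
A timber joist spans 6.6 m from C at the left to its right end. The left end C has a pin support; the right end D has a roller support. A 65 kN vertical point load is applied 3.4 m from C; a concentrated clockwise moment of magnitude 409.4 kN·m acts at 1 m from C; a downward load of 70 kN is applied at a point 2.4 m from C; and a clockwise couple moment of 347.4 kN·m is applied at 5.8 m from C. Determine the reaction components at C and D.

Moments about C: D_y·6.6 − 65·3.4 − 409.4 − 70·2.4 − 347.4 = 0 → D_y = 1145.8/6.6 = 173.606 ≈ 173.6 kN.
ΣF_y = 0: C_y + 173.606 − 65 − 70 = 0 → C_y = -38.61 kN.
ΣF_x = 0: no horizontal applied forces, so C_x = 0.

C_x = 0, C_y = -38.61 kN, D_y = 173.6 kN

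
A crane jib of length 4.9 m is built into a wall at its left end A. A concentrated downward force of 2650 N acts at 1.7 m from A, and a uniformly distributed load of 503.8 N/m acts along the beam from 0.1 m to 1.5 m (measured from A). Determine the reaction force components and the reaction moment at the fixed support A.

A_x = 0, A_y = 3355 N, M_A = 5069 N·m

Resultant of the distributed load: 503.8 × 1.4 = 705.32 N at 0.8 m from A.
ΣF_x = 0: A_x = 0.
ΣF_y = 0: A_y − 2650 − 503.8·1.4 = 0 → A_y = 3355 N.
ΣM about A: M_A − 2650·1.7 − (503.8·1.4)·0.8 = 0 → M_A = 5069 N·m.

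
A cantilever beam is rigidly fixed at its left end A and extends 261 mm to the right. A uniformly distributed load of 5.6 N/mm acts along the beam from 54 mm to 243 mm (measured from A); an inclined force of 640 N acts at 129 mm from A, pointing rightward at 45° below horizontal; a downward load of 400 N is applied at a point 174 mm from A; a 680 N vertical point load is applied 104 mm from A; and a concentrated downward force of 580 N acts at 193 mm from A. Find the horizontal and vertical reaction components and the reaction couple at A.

Resultant of the distributed load: 5.6 × 189 = 1058.4 N at 148.5 mm from A.
ΣF_x = 0: A_x + 640·cos45° = 0 → A_x = -452.5 N.
ΣF_y = 0: A_y − 5.6·189 − 640·sin45° − 400 − 680 − 580 = 0 → A_y = 3171 N.
ΣM about A: M_A − (5.6·189)·148.5 − 640·sin45°·129 − 400·174 − 680·104 − 580·193 = 0 → M_A = 467800 N·mm.

A_x = -452.5 N, A_y = 3171 N, M_A = 467800 N·mm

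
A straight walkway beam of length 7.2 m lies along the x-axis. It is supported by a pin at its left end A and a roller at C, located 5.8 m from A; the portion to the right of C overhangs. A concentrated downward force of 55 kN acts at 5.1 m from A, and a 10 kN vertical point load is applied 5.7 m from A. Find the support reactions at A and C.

A_x = 0, A_y = 6.810 kN, C_y = 58.19 kN

Moments about A: C_y·5.8 − 55·5.1 − 10·5.7 = 0 → C_y = 337.5/5.8 = 58.1897 ≈ 58.19 kN.
ΣF_y = 0: A_y + 58.1897 − 55 − 10 = 0 → A_y = 6.810 kN.
ΣF_x = 0: no horizontal applied forces, so A_x = 0.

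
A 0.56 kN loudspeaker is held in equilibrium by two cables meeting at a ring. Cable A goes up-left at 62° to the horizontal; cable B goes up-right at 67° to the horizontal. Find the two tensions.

T_A = 0.2816 kN, T_B = 0.3383 kN

ΣF_x = 0: −T_A·cos62° + T_B·cos67° = 0 → T_B = 1.20152·T_A.
ΣF_y = 0: T_A·sin62° + T_B·sin67° = 0.56.
Substitute: T_A·(0.882948 + 1.20152·0.920505) = 0.56 → T_A = 0.281555 ≈ 0.2816 kN.
Then T_B = 1.20152 × 0.281555 = 0.3383 kN.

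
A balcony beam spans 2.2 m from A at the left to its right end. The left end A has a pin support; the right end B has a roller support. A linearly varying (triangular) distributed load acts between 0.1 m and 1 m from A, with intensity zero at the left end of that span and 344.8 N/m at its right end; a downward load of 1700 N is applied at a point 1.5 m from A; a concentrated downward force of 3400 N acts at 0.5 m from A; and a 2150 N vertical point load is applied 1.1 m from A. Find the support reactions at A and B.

A_x = 0, A_y = 4349 N, B_y = 3056 N

Resultant of the triangular load: ½ × 344.8 × 0.9 = 155.16 N, acting at 0.7 m from A (one-third of the span from the peak).
ΣM about A: B_y·2.2 − (½·344.8·0.9)·0.7 − 1700·1.5 − 3400·0.5 − 2150·1.1 = 0 → B_y = 6723.612/2.2 = 3056.19 ≈ 3056 N.
ΣF_y = 0: A_y + 3056.19 − ½·344.8·0.9 − 1700 − 3400 − 2150 = 0 → A_y = 4349 N.
ΣF_x = 0: no horizontal applied forces, so A_x = 0.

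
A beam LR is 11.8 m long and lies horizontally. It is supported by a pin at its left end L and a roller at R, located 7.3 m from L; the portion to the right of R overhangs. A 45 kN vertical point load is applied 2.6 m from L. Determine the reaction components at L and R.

L_x = 0, L_y = 28.97 kN, R_y = 16.03 kN

Moments about L: R_y·7.3 − 45·2.6 = 0 → R_y = 117/7.3 = 16.0274 ≈ 16.03 kN.
ΣF_y = 0: L_y + 16.0274 − 45 = 0 → L_y = 28.97 kN.
ΣF_x = 0: no horizontal applied forces, so L_x = 0.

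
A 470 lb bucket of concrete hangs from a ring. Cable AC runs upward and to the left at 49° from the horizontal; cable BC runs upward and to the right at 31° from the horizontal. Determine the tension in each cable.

ΣF_x = 0: −T_AC·cos49° + T_BC·cos31° = 0 → T_BC = 0.76538·T_AC.
ΣF_y = 0: T_AC·sin49° + T_BC·sin31° = 470.
Substitute: T_AC·(0.75471 + 0.76538·0.515038) = 470 → T_AC = 409.083 ≈ 409.1 lb.
Then T_BC = 0.76538 × 409.083 = 313.1 lb.

T_AC = 409.1 lb, T_BC = 313.1 lb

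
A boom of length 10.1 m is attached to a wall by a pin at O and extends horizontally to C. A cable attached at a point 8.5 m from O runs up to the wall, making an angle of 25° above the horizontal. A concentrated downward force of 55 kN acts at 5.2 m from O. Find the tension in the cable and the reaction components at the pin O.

ΣM about O: T·sin25°·8.5 − 55·5.2 = 0 → T = 286/(8.5·0.422618) = 79.6158 ≈ 79.62 kN.
ΣF_x = 0: O_x − T·cos25° = 0 → O_x = 79.6158 × 0.906308 = 72.16 kN.
ΣF_y = 0: O_y + T·sin25° − 55 = 0 → O_y = 55 − 79.6158 × 0.422618 = 21.35 kN.

T = 79.62 kN, O_x = 72.16 kN, O_y = 21.35 kN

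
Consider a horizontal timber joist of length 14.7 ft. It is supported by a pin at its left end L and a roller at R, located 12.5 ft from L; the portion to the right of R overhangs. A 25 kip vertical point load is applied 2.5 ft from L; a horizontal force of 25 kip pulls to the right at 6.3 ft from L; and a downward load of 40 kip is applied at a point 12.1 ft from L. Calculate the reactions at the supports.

L_x = -25.00 kip, L_y = 21.28 kip, R_y = 43.72 kip

Taking moments about L: R_y·12.5 − 25·2.5 − 40·12.1 = 0 → R_y = 546.5/12.5 = 43.72 kip.
ΣF_y = 0: L_y + 43.72 − 25 − 40 = 0 → L_y = 21.28 kip.
ΣF_x = 0: L_x + 25 = 0 → L_x = -25.00 kip.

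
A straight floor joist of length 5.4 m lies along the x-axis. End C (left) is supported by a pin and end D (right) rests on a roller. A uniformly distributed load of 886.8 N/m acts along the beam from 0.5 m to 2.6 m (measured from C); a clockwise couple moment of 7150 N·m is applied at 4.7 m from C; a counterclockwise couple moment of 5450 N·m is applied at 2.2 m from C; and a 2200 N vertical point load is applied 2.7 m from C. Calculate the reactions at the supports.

Resultant of the distributed load: 886.8 × 2.1 = 1862.28 N at 1.55 m from C.
Moments about C: D_y·5.4 − (886.8·2.1)·1.55 − 7150 + 5450 − 2200·2.7 = 0 → D_y = 10526.534/5.4 = 1949.36 ≈ 1949 N.
ΣF_y = 0: C_y + 1949.36 − 886.8·2.1 − 2200 = 0 → C_y = 2113 N.
ΣF_x = 0: no horizontal applied forces, so C_x = 0.

C_x = 0, C_y = 2113 N, D_y = 1949 N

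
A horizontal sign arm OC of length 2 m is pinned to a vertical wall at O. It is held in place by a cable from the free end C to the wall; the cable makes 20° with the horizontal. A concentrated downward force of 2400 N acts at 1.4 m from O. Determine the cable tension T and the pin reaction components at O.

ΣM about O: T·sin20°·2 − 2400·1.4 = 0 → T = 3360/(2·0.34202) = 4911.99 ≈ 4912 N.
ΣF_x = 0: O_x − T·cos20° = 0 → O_x = 4911.99 × 0.939693 = 4616 N.
ΣF_y = 0: O_y + T·sin20° − 2400 = 0 → O_y = 2400 − 4911.99 × 0.34202 = 720.0 N.

T = 4912 N, O_x = 4616 N, O_y = 720.0 N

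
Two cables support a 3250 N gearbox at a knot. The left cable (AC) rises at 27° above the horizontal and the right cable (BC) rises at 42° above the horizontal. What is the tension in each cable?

ΣF_x = 0: −T_AC·cos27° + T_BC·cos42° = 0 → T_BC = 1.19897·T_AC.
ΣF_y = 0: T_AC·sin27° + T_BC·sin42° = 3250.
Substitute: T_AC·(0.45399 + 1.19897·0.669131) = 3250 → T_AC = 2587.05 ≈ 2587 N.
Then T_BC = 1.19897 × 2587.05 = 3102 N.

T_AC = 2587 N, T_BC = 3102 N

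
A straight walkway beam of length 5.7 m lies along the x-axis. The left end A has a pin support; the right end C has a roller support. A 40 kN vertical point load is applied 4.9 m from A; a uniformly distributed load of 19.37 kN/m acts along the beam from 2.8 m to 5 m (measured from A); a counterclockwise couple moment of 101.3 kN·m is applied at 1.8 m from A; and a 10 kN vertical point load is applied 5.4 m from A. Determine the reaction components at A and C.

A_x = 0, A_y = 37.37 kN, C_y = 55.24 kN

Resultant of the distributed load: 19.37 × 2.2 = 42.614 kN at 3.9 m from A.
Moments about A: C_y·5.7 − 40·4.9 − (19.37·2.2)·3.9 + 101.3 − 10·5.4 = 0 → C_y = 314.8946/5.7 = 55.2447 ≈ 55.24 kN.
ΣF_y = 0: A_y + 55.2447 − 40 − 19.37·2.2 − 10 = 0 → A_y = 37.37 kN.
ΣF_x = 0: no horizontal applied forces, so A_x = 0.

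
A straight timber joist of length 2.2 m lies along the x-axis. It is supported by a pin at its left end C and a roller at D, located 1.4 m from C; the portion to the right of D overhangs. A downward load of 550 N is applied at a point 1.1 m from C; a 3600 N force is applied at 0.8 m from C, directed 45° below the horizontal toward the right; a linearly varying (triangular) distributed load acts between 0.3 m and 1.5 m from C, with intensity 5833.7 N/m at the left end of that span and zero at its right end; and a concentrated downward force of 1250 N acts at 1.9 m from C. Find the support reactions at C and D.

Resultant of the triangular load: ½ × 5833.7 × 1.2 = 3500.22 N, acting at 0.7 m from C (one-third of the span from the peak).
Moments about C: D_y·1.4 − 550·1.1 − 3600·sin45°·0.8 − (½·5833.7·1.2)·0.7 − 1250·1.9 = 0 → D_y = 7466.62/1.4 = 5333.3 ≈ 5333 N.
ΣF_y = 0: C_y + 5333.3 − 550 − 3600·sin45° − ½·5833.7·1.2 − 1250 = 0 → C_y = 2513 N.
ΣF_x = 0: C_x + 3600·cos45° = 0 → C_x = -2546 N.

C_x = -2546 N, C_y = 2513 N, D_y = 5333 N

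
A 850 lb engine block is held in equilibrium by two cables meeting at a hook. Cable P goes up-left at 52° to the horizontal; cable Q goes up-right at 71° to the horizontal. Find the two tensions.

T_P = 330.0 lb, T_Q = 624.0 lb

ΣF_x = 0: −T_P·cos52° + T_Q·cos71° = 0 → T_Q = 1.89104·T_P.
ΣF_y = 0: T_P·sin52° + T_Q·sin71° = 850.
Substitute: T_P·(0.788011 + 1.89104·0.945519) = 850 → T_P = 329.966 ≈ 330.0 lb.
Then T_Q = 1.89104 × 329.966 = 624.0 lb.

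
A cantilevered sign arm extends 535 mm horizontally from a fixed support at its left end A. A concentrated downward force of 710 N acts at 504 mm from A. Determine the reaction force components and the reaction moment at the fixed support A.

A_x = 0, A_y = 710.0 N, M_A = 357800 N·mm

ΣF_x = 0: A_x = 0.
ΣF_y = 0: A_y − 710 = 0 → A_y = 710.0 N.
ΣM about A: M_A − 710·504 = 0 → M_A = 357800 N·mm.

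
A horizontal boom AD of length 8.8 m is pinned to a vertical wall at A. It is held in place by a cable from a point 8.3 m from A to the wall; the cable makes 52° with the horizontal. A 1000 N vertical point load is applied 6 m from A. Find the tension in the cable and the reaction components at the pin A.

ΣM about A: T·sin52°·8.3 − 1000·6 = 0 → T = 6000/(8.3·0.788011) = 917.362 ≈ 917.4 N.
ΣF_x = 0: A_x − T·cos52° = 0 → A_x = 917.362 × 0.615661 = 564.8 N.
ΣF_y = 0: A_y + T·sin52° − 1000 = 0 → A_y = 1000 − 917.362 × 0.788011 = 277.1 N.

T = 917.4 N, A_x = 564.8 N, A_y = 277.1 N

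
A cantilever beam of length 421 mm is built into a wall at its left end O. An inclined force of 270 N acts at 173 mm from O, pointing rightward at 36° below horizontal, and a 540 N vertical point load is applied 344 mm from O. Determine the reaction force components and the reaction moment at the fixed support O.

O_x = -218.4 N, O_y = 698.7 N, M_O = 213200 N·mm

ΣF_x = 0: O_x + 270·cos36° = 0 → O_x = -218.4 N.
ΣF_y = 0: O_y − 270·sin36° − 540 = 0 → O_y = 698.7 N.
ΣM about O: M_O − 270·sin36°·173 − 540·344 = 0 → M_O = 213200 N·mm.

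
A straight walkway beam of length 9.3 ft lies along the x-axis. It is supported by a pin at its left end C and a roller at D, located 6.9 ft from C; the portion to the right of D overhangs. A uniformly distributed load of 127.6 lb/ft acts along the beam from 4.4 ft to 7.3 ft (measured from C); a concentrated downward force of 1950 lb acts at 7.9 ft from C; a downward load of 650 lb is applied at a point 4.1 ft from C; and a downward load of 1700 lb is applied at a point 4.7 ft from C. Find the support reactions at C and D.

C_x = 0, C_y = 579.5 lb, D_y = 4091 lb

Resultant of the distributed load: 127.6 × 2.9 = 370.04 lb at 5.85 ft from C.
ΣM about C: D_y·6.9 − (127.6·2.9)·5.85 − 1950·7.9 − 650·4.1 − 1700·4.7 = 0 → D_y = 28224.734/6.9 = 4090.54 ≈ 4091 lb.
ΣF_y = 0: C_y + 4090.54 − 127.6·2.9 − 1950 − 650 − 1700 = 0 → C_y = 579.5 lb.
ΣF_x = 0: no horizontal applied forces, so C_x = 0.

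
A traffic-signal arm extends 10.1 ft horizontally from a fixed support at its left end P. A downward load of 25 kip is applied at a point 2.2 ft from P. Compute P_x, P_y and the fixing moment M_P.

ΣF_x = 0: P_x = 0.
ΣF_y = 0: P_y − 25 = 0 → P_y = 25.00 kip.
ΣM about P: M_P − 25·2.2 = 0 → M_P = 55.00 kip·ft.

P_x = 0, P_y = 25.00 kip, M_P = 55.00 kip·ft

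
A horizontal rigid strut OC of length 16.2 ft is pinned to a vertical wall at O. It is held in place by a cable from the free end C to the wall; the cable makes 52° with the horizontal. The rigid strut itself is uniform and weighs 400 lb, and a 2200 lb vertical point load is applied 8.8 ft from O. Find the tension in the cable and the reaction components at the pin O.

ΣM about O: T·sin52°·16.2 − 400·8.1 − 2200·8.8 = 0 → T = 22600/(16.2·0.788011) = 1770.36 ≈ 1770 lb.
ΣF_x = 0: O_x − T·cos52° = 0 → O_x = 1770.36 × 0.615661 = 1090 lb.
ΣF_y = 0: O_y + T·sin52° − 400 − 2200 = 0 → O_y = 2600 − 1770.36 × 0.788011 = 1205 lb.

T = 1770 lb, O_x = 1090 lb, O_y = 1205 lb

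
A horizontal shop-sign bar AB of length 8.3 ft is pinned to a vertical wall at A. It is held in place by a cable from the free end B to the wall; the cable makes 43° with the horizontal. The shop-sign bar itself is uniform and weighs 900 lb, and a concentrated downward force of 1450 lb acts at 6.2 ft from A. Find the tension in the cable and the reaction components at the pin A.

T = 2248 lb, A_x = 1644 lb, A_y = 816.9 lb

ΣM about A: T·sin43°·8.3 − 900·4.15 − 1450·6.2 = 0 → T = 12725/(8.3·0.681998) = 2248 lb.
ΣF_x = 0: A_x − T·cos43° = 0 → A_x = 2248 × 0.731354 = 1644 lb.
ΣF_y = 0: A_y + T·sin43° − 900 − 1450 = 0 → A_y = 2350 − 2248 × 0.681998 = 816.9 lb.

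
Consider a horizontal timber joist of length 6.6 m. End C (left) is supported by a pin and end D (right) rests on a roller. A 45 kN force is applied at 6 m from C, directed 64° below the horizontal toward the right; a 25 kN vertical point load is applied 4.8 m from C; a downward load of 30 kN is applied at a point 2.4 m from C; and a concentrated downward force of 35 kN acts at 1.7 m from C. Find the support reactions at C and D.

C_x = -19.73 kN, C_y = 55.57 kN, D_y = 74.87 kN

Taking moments about C: D_y·6.6 − 45·sin64°·6 − 25·4.8 − 30·2.4 − 35·1.7 = 0 → D_y = 494.174/6.6 = 74.8748 ≈ 74.87 kN.
ΣF_y = 0: C_y + 74.8748 − 45·sin64° − 25 − 30 − 35 = 0 → C_y = 55.57 kN.
ΣF_x = 0: C_x + 45·cos64° = 0 → C_x = -19.73 kN.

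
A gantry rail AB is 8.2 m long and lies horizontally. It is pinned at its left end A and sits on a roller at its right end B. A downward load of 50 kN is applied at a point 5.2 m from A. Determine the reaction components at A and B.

Taking moments about A: B_y·8.2 − 50·5.2 = 0 → B_y = 260/8.2 = 31.7073 ≈ 31.71 kN.
ΣF_y = 0: A_y + 31.7073 − 50 = 0 → A_y = 18.29 kN.
ΣF_x = 0: no horizontal applied forces, so A_x = 0.

A_x = 0, A_y = 18.29 kN, B_y = 31.71 kN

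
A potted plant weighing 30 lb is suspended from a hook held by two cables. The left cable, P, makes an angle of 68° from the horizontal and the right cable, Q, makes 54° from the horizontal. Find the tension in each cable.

ΣF_x = 0: −T_P·cos68° + T_Q·cos54° = 0 → T_Q = 0.637319·T_P.
ΣF_y = 0: T_P·sin68° + T_Q·sin54° = 30.
Substitute: T_P·(0.927184 + 0.637319·0.809017) = 30 → T_P = 20.7931 ≈ 20.79 lb.
Then T_Q = 0.637319 × 20.7931 = 13.25 lb.

T_P = 20.79 lb, T_Q = 13.25 lb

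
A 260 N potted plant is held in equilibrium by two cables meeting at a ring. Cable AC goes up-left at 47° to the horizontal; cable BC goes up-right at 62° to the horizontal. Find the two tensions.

ΣF_x = 0: −T_AC·cos47° + T_BC·cos62° = 0 → T_BC = 1.45269·T_AC.
ΣF_y = 0: T_AC·sin47° + T_BC·sin62° = 260.
Substitute: T_AC·(0.731354 + 1.45269·0.882948) = 260 → T_AC = 129.096 ≈ 129.1 N.
Then T_BC = 1.45269 × 129.096 = 187.5 N.

T_AC = 129.1 N, T_BC = 187.5 N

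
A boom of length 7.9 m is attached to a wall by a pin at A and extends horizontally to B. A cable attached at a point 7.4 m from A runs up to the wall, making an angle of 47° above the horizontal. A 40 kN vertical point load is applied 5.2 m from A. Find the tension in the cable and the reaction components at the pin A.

ΣM about A: T·sin47°·7.4 − 40·5.2 = 0 → T = 208/(7.4·0.731354) = 38.433 ≈ 38.43 kN.
ΣF_x = 0: A_x − T·cos47° = 0 → A_x = 38.433 × 0.681998 = 26.21 kN.
ΣF_y = 0: A_y + T·sin47° − 40 = 0 → A_y = 40 − 38.433 × 0.731354 = 11.89 kN.

T = 38.43 kN, A_x = 26.21 kN, A_y = 11.89 kN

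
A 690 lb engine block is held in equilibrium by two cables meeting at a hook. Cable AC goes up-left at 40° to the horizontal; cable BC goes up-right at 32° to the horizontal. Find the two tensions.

ΣF_x = 0: −T_AC·cos40° + T_BC·cos32° = 0 → T_BC = 0.903303·T_AC.
ΣF_y = 0: T_AC·sin40° + T_BC·sin32° = 690.
Substitute: T_AC·(0.642788 + 0.903303·0.529919) = 690 → T_AC = 615.266 ≈ 615.3 lb.
Then T_BC = 0.903303 × 615.266 = 555.8 lb.

T_AC = 615.3 lb, T_BC = 555.8 lb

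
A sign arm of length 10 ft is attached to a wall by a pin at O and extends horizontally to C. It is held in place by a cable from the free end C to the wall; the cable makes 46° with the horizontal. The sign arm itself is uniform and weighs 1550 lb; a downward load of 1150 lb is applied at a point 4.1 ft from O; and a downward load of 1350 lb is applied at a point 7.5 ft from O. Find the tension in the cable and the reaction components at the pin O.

ΣM about O: T·sin46°·10 − 1550·5 − 1150·4.1 − 1350·7.5 = 0 → T = 22590/(10·0.71934) = 3140.38 ≈ 3140 lb.
ΣF_x = 0: O_x − T·cos46° = 0 → O_x = 3140.38 × 0.694658 = 2181 lb.
ΣF_y = 0: O_y + T·sin46° − 1550 − 1150 − 1350 = 0 → O_y = 4050 − 3140.38 × 0.71934 = 1791 lb.

T = 3140 lb, O_x = 2181 lb, O_y = 1791 lb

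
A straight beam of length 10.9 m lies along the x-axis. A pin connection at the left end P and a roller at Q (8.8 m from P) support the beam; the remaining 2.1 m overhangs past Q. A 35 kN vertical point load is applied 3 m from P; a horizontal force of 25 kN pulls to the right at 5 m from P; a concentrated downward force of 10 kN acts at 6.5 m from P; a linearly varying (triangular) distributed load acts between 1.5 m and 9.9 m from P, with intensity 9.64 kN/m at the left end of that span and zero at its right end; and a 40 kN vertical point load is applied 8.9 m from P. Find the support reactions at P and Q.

P_x = -25.00 kN, P_y = 45.93 kN, Q_y = 79.56 kN

Resultant of the triangular load: ½ × 9.64 × 8.4 = 40.488 kN, acting at 4.3 m from P (one-third of the span from the peak).
Taking moments about P: Q_y·8.8 − 35·3 − 10·6.5 − (½·9.64·8.4)·4.3 − 40·8.9 = 0 → Q_y = 700.0984/8.8 = 79.5566 ≈ 79.56 kN.
ΣF_y = 0: P_y + 79.5566 − 35 − 10 − ½·9.64·8.4 − 40 = 0 → P_y = 45.93 kN.
ΣF_x = 0: P_x + 25 = 0 → P_x = -25.00 kN.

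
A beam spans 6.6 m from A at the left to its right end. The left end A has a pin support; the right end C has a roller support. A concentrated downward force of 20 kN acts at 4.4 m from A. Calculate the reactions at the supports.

A_x = 0, A_y = 6.667 kN, C_y = 13.33 kN

ΣM about A: C_y·6.6 − 20·4.4 = 0 → C_y = 88/6.6 = 13.3333 ≈ 13.33 kN.
ΣF_y = 0: A_y + 13.3333 − 20 = 0 → A_y = 6.667 kN.
ΣF_x = 0: no horizontal applied forces, so A_x = 0.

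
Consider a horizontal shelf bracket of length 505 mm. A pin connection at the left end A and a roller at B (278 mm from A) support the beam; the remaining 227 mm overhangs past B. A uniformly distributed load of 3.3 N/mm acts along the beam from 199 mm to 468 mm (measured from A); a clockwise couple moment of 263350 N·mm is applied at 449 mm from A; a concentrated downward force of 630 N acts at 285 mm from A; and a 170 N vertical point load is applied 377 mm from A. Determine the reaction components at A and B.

A_x = 0, A_y = -1201 N, B_y = 2889 N

Resultant of the distributed load: 3.3 × 269 = 887.7 N at 333.5 mm from A.
Moments about A: B_y·278 − (3.3·269)·333.5 − 263350 − 630·285 − 170·377 = 0 → B_y = 803037.95/278 = 2888.63 ≈ 2889 N.
ΣF_y = 0: A_y + 2888.63 − 3.3·269 − 630 − 170 = 0 → A_y = -1201 N.
ΣF_x = 0: no horizontal applied forces, so A_x = 0.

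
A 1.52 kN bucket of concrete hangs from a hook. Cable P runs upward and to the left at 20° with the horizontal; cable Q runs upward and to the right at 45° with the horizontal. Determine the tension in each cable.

ΣF_x = 0: −T_P·cos20° + T_Q·cos45° = 0 → T_Q = 1.32893·T_P.
ΣF_y = 0: T_P·sin20° + T_Q·sin45° = 1.52.
Substitute: T_P·(0.34202 + 1.32893·0.707107) = 1.52 → T_P = 1.18591 ≈ 1.186 kN.
Then T_Q = 1.32893 × 1.18591 = 1.576 kN.

T_P = 1.186 kN, T_Q = 1.576 kN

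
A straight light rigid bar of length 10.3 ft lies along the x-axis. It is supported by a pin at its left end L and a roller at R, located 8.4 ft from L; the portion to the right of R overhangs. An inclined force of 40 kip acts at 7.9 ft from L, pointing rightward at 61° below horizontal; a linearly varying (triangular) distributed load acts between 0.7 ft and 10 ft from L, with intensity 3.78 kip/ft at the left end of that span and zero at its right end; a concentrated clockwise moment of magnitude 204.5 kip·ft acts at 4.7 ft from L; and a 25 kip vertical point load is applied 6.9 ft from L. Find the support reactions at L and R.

Resultant of the triangular load: ½ × 3.78 × 9.3 = 17.577 kip, acting at 3.8 ft from L (one-third of the span from the peak).
ΣM about L: R_y·8.4 − 40·sin61°·7.9 − (½·3.78·9.3)·3.8 − 204.5 − 25·6.9 = 0 → R_y = 720.172/8.4 = 85.7348 ≈ 85.73 kip.
ΣF_y = 0: L_y + 85.7348 − 40·sin61° − ½·3.78·9.3 − 25 = 0 → L_y = -8.173 kip.
ΣF_x = 0: L_x + 40·cos61° = 0 → L_x = -19.39 kip.

L_x = -19.39 kip, L_y = -8.173 kip, R_y = 85.73 kip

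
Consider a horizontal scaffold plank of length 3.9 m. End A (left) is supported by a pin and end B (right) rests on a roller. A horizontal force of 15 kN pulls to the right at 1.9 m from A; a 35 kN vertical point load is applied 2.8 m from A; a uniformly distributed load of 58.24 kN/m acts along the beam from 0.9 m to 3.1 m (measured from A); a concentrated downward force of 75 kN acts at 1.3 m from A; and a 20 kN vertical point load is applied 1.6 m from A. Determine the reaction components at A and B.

A_x = -15.00 kN, A_y = 134.1 kN, B_y = 124.0 kN

Resultant of the distributed load: 58.24 × 2.2 = 128.128 kN at 2 m from A.
Taking moments about A: B_y·3.9 − 35·2.8 − (58.24·2.2)·2 − 75·1.3 − 20·1.6 = 0 → B_y = 483.756/3.9 = 124.04 ≈ 124.0 kN.
ΣF_y = 0: A_y + 124.04 − 35 − 58.24·2.2 − 75 − 20 = 0 → A_y = 134.1 kN.
ΣF_x = 0: A_x + 15 = 0 → A_x = -15.00 kN.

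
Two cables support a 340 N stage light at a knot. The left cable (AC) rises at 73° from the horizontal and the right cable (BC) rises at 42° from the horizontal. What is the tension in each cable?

T_AC = 278.8 N, T_BC = 109.7 N

ΣF_x = 0: −T_AC·cos73° + T_BC·cos42° = 0 → T_BC = 0.393425·T_AC.
ΣF_y = 0: T_AC·sin73° + T_BC·sin42° = 340.
Substitute: T_AC·(0.956305 + 0.393425·0.669131) = 340 → T_AC = 278.79 ≈ 278.8 N.
Then T_BC = 0.393425 × 278.79 = 109.7 N.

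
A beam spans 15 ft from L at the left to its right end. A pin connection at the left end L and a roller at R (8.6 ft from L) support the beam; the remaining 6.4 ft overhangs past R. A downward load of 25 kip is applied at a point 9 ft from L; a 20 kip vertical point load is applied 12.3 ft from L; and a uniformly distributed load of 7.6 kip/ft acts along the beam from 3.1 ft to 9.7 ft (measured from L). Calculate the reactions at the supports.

Resultant of the distributed load: 7.6 × 6.6 = 50.16 kip at 6.4 ft from L.
Moments about L: R_y·8.6 − 25·9 − 20·12.3 − (7.6·6.6)·6.4 = 0 → R_y = 792.024/8.6 = 92.0958 ≈ 92.10 kip.
ΣF_y = 0: L_y + 92.0958 − 25 − 20 − 7.6·6.6 = 0 → L_y = 3.064 kip.
ΣF_x = 0: no horizontal applied forces, so L_x = 0.

L_x = 0, L_y = 3.064 kip, R_y = 92.10 kip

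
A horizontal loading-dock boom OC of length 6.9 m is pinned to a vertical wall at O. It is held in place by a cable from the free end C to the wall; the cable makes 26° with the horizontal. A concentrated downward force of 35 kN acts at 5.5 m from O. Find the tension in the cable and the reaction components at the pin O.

T = 63.64 kN, O_x = 57.20 kN, O_y = 7.101 kN

ΣM about O: T·sin26°·6.9 − 35·5.5 = 0 → T = 192.5/(6.9·0.438371) = 63.6414 ≈ 63.64 kN.
ΣF_x = 0: O_x − T·cos26° = 0 → O_x = 63.6414 × 0.898794 = 57.20 kN.
ΣF_y = 0: O_y + T·sin26° − 35 = 0 → O_y = 35 − 63.6414 × 0.438371 = 7.101 kN.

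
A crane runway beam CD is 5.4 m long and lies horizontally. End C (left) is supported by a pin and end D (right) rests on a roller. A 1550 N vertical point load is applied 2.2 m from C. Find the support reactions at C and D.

Moments about C: D_y·5.4 − 1550·2.2 = 0 → D_y = 3410/5.4 = 631.481 ≈ 631.5 N.
ΣF_y = 0: C_y + 631.481 − 1550 = 0 → C_y = 918.5 N.
ΣF_x = 0: no horizontal applied forces, so C_x = 0.

C_x = 0, C_y = 918.5 N, D_y = 631.5 N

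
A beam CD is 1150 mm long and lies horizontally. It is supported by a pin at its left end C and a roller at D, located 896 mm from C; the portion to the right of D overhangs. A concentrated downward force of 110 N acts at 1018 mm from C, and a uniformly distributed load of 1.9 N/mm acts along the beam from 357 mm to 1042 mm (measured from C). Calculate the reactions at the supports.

Resultant of the distributed load: 1.9 × 685 = 1301.5 N at 699.5 mm from C.
Taking moments about C: D_y·896 − 110·1018 − (1.9·685)·699.5 = 0 → D_y = 1022379.25/896 = 1141.05 ≈ 1141 N.
ΣF_y = 0: C_y + 1141.05 − 110 − 1.9·685 = 0 → C_y = 270.5 N.
ΣF_x = 0: no horizontal applied forces, so C_x = 0.

C_x = 0, C_y = 270.5 N, D_y = 1141 N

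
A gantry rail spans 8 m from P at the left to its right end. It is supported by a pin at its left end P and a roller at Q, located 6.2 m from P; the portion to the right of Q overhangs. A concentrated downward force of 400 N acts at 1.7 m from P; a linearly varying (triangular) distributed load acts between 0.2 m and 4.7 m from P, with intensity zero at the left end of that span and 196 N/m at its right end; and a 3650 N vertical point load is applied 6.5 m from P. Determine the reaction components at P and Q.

P_x = 0, P_y = 327.1 N, Q_y = 4164 N

Resultant of the triangular load: ½ × 196 × 4.5 = 441 N, acting at 3.2 m from P (one-third of the span from the peak).
ΣM about P: Q_y·6.2 − 400·1.7 − (½·196·4.5)·3.2 − 3650·6.5 = 0 → Q_y = 25816.2/6.2 = 4163.9 ≈ 4164 N.
ΣF_y = 0: P_y + 4163.9 − 400 − ½·196·4.5 − 3650 = 0 → P_y = 327.1 N.
ΣF_x = 0: no horizontal applied forces, so P_x = 0.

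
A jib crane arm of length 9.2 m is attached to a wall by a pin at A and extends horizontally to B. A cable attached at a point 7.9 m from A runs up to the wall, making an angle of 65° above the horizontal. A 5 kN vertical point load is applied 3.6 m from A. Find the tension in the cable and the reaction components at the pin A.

ΣM about A: T·sin65°·7.9 − 5·3.6 = 0 → T = 18/(7.9·0.906308) = 2.51403 ≈ 2.514 kN.
ΣF_x = 0: A_x − T·cos65° = 0 → A_x = 2.51403 × 0.422618 = 1.062 kN.
ΣF_y = 0: A_y + T·sin65° − 5 = 0 → A_y = 5 − 2.51403 × 0.906308 = 2.722 kN.

T = 2.514 kN, A_x = 1.062 kN, A_y = 2.722 kN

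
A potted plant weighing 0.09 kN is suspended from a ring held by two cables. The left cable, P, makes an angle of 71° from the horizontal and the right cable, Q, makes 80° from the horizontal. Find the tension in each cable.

ΣF_x = 0: −T_P·cos71° + T_Q·cos80° = 0 → T_Q = 1.87487·T_P.
ΣF_y = 0: T_P·sin71° + T_Q·sin80° = 0.09.
Substitute: T_P·(0.945519 + 1.87487·0.984808) = 0.09 → T_P = 0.032236 ≈ 0.03224 kN.
Then T_Q = 1.87487 × 0.032236 = 0.06044 kN.

T_P = 0.03224 kN, T_Q = 0.06044 kN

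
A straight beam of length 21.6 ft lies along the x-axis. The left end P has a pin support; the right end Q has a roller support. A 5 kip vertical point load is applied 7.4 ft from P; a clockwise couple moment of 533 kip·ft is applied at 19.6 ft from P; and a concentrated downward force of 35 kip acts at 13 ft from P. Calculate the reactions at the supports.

P_x = 0, P_y = -7.454 kip, Q_y = 47.45 kip

Moments about P: Q_y·21.6 − 5·7.4 − 533 − 35·13 = 0 → Q_y = 1025/21.6 = 47.4537 ≈ 47.45 kip.
ΣF_y = 0: P_y + 47.4537 − 5 − 35 = 0 → P_y = -7.454 kip.
ΣF_x = 0: no horizontal applied forces, so P_x = 0.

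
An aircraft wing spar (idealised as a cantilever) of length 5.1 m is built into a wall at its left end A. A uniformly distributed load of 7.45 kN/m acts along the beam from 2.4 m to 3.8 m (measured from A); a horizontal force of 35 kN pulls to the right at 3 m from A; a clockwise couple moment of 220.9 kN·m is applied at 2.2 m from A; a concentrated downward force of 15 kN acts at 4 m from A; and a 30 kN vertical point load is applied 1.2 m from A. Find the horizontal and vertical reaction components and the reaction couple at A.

Resultant of the distributed load: 7.45 × 1.4 = 10.43 kN at 3.1 m from A.
ΣF_x = 0: A_x + 35 = 0 → A_x = -35.00 kN.
ΣF_y = 0: A_y − 7.45·1.4 − 15 − 30 = 0 → A_y = 55.43 kN.
ΣM about A: M_A − (7.45·1.4)·3.1 − 220.9 − 15·4 − 30·1.2 = 0 → M_A = 349.2 kN·m.

A_x = -35.00 kN, A_y = 55.43 kN, M_A = 349.2 kN·m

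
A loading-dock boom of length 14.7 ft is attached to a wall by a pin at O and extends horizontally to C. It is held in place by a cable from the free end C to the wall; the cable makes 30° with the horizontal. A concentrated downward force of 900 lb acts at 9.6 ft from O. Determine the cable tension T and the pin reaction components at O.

ΣM about O: T·sin30°·14.7 − 900·9.6 = 0 → T = 8640/(14.7·0.5) = 1175.51 ≈ 1176 lb.
ΣF_x = 0: O_x − T·cos30° = 0 → O_x = 1175.51 × 0.866025 = 1018 lb.
ΣF_y = 0: O_y + T·sin30° − 900 = 0 → O_y = 900 − 1175.51 × 0.5 = 312.2 lb.

T = 1176 lb, O_x = 1018 lb, O_y = 312.2 lb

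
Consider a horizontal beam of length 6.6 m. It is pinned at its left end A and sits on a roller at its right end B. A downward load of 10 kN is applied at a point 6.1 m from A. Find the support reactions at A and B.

A_x = 0, A_y = 0.7576 kN, B_y = 9.242 kN

ΣM about A: B_y·6.6 − 10·6.1 = 0 → B_y = 61/6.6 = 9.24242 ≈ 9.242 kN.
ΣF_y = 0: A_y + 9.24242 − 10 = 0 → A_y = 0.7576 kN.
ΣF_x = 0: no horizontal applied forces, so A_x = 0.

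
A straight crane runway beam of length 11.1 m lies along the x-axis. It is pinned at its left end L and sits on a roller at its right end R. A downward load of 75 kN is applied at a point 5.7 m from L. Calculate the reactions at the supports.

Moments about L: R_y·11.1 − 75·5.7 = 0 → R_y = 427.5/11.1 = 38.5135 ≈ 38.51 kN.
ΣF_y = 0: L_y + 38.5135 − 75 = 0 → L_y = 36.49 kN.
ΣF_x = 0: no horizontal applied forces, so L_x = 0.

L_x = 0, L_y = 36.49 kN, R_y = 38.51 kN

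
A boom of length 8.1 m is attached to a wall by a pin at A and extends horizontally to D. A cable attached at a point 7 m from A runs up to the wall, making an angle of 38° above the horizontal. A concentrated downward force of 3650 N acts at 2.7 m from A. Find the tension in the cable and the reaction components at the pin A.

T = 2287 N, A_x = 1802 N, A_y = 2242 N

ΣM about A: T·sin38°·7 − 3650·2.7 = 0 → T = 9855/(7·0.615661) = 2286.74 ≈ 2287 N.
ΣF_x = 0: A_x − T·cos38° = 0 → A_x = 2286.74 × 0.788011 = 1802 N.
ΣF_y = 0: A_y + T·sin38° − 3650 = 0 → A_y = 3650 − 2286.74 × 0.615661 = 2242 N.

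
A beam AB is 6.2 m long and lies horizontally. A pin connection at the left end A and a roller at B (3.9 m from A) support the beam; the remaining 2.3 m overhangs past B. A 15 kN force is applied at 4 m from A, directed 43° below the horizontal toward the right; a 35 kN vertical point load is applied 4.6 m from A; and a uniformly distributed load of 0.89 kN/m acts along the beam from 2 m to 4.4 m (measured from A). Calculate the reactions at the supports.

A_x = -10.97 kN, A_y = -6.161 kN, B_y = 53.53 kN

Resultant of the distributed load: 0.89 × 2.4 = 2.136 kN at 3.2 m from A.
Taking moments about A: B_y·3.9 − 15·sin43°·4 − 35·4.6 − (0.89·2.4)·3.2 = 0 → B_y = 208.755/3.9 = 53.5269 ≈ 53.53 kN.
ΣF_y = 0: A_y + 53.5269 − 15·sin43° − 35 − 0.89·2.4 = 0 → A_y = -6.161 kN.
ΣF_x = 0: A_x + 15·cos43° = 0 → A_x = -10.97 kN.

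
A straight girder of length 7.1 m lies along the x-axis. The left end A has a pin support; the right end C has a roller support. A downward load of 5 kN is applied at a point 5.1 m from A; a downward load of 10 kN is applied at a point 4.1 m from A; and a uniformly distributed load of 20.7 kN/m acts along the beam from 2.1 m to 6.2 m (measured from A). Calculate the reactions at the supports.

Resultant of the distributed load: 20.7 × 4.1 = 84.87 kN at 4.15 m from A.
Taking moments about A: C_y·7.1 − 5·5.1 − 10·4.1 − (20.7·4.1)·4.15 = 0 → C_y = 418.7105/7.1 = 58.9733 ≈ 58.97 kN.
ΣF_y = 0: A_y + 58.9733 − 5 − 10 − 20.7·4.1 = 0 → A_y = 40.90 kN.
ΣF_x = 0: no horizontal applied forces, so A_x = 0.

A_x = 0, A_y = 40.90 kN, C_y = 58.97 kN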